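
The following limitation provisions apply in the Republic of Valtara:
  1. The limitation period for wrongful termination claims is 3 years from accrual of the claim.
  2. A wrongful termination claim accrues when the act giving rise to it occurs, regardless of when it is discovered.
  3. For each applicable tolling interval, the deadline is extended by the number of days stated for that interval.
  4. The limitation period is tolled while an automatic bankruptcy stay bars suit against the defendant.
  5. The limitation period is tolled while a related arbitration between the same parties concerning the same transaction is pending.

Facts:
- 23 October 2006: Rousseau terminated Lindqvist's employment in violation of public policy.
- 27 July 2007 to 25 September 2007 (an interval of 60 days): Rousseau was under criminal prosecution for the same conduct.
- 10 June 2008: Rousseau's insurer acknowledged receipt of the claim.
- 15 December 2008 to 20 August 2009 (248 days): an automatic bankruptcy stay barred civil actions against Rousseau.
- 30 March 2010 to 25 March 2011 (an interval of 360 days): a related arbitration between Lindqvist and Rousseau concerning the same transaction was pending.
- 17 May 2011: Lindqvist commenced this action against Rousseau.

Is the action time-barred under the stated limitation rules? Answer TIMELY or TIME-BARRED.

TIMELY

The claim accrued on 23 October 2006, when the wrongful act occurred.
The untolled deadline — 3 years after 23 October 2006 — is 23 October 2009.
The period was tolled for 248 days by the automatic bankruptcy stay (15 December 2008 to 20 August 2009), pushing the deadline to 28 June 2010.
The pending related arbitration from 30 March 2010 to 25 March 2011 tolled the period for 360 days, extending the deadline to 23 June 2011.
Although a criminal prosecution ran from 27 July 2007 to 25 September 2007, the stated rules do not make that a tolling event, so it is disregarded.
Nothing else in the chronology tolls or restarts the period.
Lindqvist filed on 17 May 2011, before the 23 June 2011 deadline, so the action is timely.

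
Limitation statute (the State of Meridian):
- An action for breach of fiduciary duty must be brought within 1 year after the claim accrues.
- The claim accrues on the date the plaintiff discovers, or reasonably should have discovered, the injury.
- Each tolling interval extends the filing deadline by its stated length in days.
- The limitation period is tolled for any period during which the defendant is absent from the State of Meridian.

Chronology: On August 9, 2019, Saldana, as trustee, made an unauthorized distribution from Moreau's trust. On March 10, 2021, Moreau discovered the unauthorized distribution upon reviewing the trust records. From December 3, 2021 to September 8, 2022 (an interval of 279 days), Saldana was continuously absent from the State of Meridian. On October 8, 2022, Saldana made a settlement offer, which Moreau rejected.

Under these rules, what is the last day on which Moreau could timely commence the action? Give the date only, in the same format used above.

December 14, 2022

The claim did not accrue until Moreau discovered the injury on March 10, 2021; the August 9, 2019 act date does not start the clock under the stated rule.
The untolled deadline — 1 year after March 10, 2021 — is March 10, 2022.
The period was tolled for 279 days by the defendant's absence from the jurisdiction (December 3, 2021 to September 8, 2022), pushing the deadline to December 14, 2022.
Nothing else in the chronology tolls or restarts the period.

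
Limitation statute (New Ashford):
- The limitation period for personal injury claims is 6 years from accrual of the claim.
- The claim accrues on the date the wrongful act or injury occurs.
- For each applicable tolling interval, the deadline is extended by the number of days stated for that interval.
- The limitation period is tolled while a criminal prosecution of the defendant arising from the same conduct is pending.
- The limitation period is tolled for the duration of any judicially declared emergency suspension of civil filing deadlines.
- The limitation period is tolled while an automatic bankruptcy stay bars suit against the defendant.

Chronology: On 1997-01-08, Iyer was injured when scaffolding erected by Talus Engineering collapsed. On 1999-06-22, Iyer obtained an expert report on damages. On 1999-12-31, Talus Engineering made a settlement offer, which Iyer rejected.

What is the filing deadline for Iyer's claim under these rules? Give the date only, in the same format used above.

2003-01-08

The claim accrued on 1997-01-08, the date of the act.
The untolled deadline — 6 years after 1997-01-08 — is 2003-01-08.
The other events in the timeline have no effect on the limitation period under the stated rules.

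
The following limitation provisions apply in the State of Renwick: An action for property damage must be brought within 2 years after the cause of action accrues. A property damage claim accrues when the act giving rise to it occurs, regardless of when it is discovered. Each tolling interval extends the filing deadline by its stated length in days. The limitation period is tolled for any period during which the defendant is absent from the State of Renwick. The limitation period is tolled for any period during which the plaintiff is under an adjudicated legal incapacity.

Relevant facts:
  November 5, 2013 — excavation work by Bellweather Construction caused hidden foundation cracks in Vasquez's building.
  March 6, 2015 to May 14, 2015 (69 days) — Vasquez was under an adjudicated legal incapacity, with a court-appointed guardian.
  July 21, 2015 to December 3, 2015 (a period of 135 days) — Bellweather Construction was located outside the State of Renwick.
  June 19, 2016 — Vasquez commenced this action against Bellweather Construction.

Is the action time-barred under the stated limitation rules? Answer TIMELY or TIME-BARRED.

TIME-BARRED

The limitation period began to run on November 5, 2013.
The untolled deadline — 2 years after November 5, 2013 — is November 5, 2015.
The period was tolled for 69 days by the plaintiff's legal incapacity (March 6, 2015 to May 14, 2015), pushing the deadline to January 13, 2016.
The defendant's absence from the jurisdiction from July 21, 2015 to December 3, 2015 tolled the period for 135 days, extending the deadline to May 27, 2016.
Filing on June 19, 2016 missed the May 27, 2016 deadline — the action is time-barred.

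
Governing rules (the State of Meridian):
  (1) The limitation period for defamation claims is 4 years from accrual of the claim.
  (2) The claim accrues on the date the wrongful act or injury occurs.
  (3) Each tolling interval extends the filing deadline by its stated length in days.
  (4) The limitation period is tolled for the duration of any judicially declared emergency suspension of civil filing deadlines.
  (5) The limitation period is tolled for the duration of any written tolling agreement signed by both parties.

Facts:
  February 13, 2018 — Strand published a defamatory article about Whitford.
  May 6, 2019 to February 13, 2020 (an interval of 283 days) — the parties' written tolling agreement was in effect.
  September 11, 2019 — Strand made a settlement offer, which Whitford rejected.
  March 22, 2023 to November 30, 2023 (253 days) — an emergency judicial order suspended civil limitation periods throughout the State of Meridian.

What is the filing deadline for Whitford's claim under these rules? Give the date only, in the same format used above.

The limitation period began to run on February 13, 2018.
4 years from February 13, 2018 is February 13, 2022.
The period was tolled for 283 days by the written tolling agreement (May 6, 2019 to February 13, 2020), pushing the deadline to November 23, 2022.
By the time the emergency suspension of filing deadlines began on March 22, 2023, the limitation period had already expired on November 23, 2022; that interval cannot revive it.
Nothing else in the chronology tolls or restarts the period.

November 23, 2022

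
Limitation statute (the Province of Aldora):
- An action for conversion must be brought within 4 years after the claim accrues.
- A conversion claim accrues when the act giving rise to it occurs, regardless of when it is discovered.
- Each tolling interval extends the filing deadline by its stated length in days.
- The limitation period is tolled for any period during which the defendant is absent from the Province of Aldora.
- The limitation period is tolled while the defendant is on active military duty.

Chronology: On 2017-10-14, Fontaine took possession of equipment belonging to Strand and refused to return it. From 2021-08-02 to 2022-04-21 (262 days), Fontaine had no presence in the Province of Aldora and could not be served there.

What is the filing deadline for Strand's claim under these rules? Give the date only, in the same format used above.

The claim accrued on 2017-10-14, the date of the act.
Adding the 4 years base period to 2017-10-14 gives a deadline of 2021-10-14, before any tolling.
The defendant's absence from the jurisdiction from 2021-08-02 to 2022-04-21 tolled the period for 262 days, extending the deadline to 2022-07-03.

2022-07-03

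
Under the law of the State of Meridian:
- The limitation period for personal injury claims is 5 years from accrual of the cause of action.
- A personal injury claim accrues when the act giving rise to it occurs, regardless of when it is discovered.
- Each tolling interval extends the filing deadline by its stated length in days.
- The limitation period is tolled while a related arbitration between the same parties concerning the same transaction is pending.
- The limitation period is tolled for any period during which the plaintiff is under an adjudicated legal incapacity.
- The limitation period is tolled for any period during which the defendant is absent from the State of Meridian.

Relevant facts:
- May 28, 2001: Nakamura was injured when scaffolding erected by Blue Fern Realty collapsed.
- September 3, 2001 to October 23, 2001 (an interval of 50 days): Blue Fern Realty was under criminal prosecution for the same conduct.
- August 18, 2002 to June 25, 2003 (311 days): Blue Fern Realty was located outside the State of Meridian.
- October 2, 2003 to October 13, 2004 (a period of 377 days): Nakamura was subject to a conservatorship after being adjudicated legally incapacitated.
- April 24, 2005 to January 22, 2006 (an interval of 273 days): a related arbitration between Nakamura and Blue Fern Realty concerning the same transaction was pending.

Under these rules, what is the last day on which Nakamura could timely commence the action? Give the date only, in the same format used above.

January 13, 2009

The limitation period began to run on May 28, 2001.
The untolled deadline — 5 years after May 28, 2001 — is May 28, 2006.
Because the defendant's absence from the jurisdiction ran from August 18, 2002 to June 25, 2003, the deadline is extended by 311 days to April 4, 2007.
The period was tolled for 377 days by the plaintiff's legal incapacity (October 2, 2003 to October 13, 2004), pushing the deadline to April 15, 2008.
The pending related arbitration from April 24, 2005 to January 22, 2006 tolled the period for 273 days, extending the deadline to January 13, 2009.
No stated provision tolls the period for a criminal prosecution, so the interval from September 3, 2001 to October 23, 2001 has no effect on the deadline.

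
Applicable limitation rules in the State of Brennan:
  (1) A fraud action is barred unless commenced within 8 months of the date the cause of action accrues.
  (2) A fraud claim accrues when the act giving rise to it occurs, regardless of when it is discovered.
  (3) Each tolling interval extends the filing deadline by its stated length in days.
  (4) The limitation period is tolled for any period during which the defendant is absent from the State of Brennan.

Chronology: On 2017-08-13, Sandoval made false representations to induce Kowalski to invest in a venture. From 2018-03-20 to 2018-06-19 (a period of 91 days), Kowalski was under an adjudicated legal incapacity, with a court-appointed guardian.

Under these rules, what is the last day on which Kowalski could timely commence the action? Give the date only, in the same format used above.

2018-04-13

The cause of action accrued on 2017-08-13, the date of the act.
8 months from 2017-08-13 is 2018-04-13.
No stated provision tolls the period for the plaintiff's incapacity, so the interval from 2018-03-20 to 2018-06-19 has no effect on the deadline.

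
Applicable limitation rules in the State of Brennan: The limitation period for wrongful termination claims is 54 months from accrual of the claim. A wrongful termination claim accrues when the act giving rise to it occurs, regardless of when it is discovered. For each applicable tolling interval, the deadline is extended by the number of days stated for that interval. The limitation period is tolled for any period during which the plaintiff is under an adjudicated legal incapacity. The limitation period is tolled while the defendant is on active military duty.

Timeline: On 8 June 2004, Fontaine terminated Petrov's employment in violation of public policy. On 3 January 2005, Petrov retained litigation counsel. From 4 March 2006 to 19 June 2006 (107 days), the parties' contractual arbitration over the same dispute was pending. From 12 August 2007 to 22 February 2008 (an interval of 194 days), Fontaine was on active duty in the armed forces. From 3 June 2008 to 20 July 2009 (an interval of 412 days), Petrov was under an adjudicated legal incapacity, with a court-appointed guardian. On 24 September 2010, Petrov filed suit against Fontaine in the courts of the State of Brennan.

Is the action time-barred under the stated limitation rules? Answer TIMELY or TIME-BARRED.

TIME-BARRED

The limitation period began to run on 8 June 2004.
The untolled deadline — 54 months after 8 June 2004 — is 8 December 2008.
The defendant's active military service from 12 August 2007 to 22 February 2008 tolled the period for 194 days, extending the deadline to 20 June 2009.
The period was tolled for 412 days by the plaintiff's legal incapacity (3 June 2008 to 20 July 2009), pushing the deadline to 6 August 2010.
The pending related arbitration from 4 March 2006 to 19 June 2006 does not toll the period, because no stated rule makes a pending arbitration a tolling event.
Nothing else in the chronology tolls or restarts the period.
Filing on 24 September 2010 missed the 6 August 2010 deadline — the action is time-barred.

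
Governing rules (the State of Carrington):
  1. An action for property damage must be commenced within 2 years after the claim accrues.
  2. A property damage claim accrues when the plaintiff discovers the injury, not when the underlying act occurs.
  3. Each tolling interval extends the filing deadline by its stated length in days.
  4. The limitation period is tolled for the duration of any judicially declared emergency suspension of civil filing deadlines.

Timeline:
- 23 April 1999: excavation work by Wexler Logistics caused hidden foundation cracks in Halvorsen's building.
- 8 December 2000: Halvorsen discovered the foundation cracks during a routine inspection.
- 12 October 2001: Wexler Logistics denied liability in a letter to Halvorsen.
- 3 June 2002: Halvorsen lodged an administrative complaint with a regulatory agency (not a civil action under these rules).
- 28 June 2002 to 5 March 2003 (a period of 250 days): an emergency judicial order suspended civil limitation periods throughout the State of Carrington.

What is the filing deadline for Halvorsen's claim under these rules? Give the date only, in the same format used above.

15 August 2003

Accrual is tied to discovery, so the period began on 8 December 2000 rather than on 23 April 1999 when the act occurred.
The untolled deadline — 2 years after 8 December 2000 — is 8 December 2002.
Because the emergency suspension of filing deadlines ran from 28 June 2002 to 5 March 2003, the deadline is extended by 250 days to 15 August 2003.
Nothing else in the chronology tolls or restarts the period.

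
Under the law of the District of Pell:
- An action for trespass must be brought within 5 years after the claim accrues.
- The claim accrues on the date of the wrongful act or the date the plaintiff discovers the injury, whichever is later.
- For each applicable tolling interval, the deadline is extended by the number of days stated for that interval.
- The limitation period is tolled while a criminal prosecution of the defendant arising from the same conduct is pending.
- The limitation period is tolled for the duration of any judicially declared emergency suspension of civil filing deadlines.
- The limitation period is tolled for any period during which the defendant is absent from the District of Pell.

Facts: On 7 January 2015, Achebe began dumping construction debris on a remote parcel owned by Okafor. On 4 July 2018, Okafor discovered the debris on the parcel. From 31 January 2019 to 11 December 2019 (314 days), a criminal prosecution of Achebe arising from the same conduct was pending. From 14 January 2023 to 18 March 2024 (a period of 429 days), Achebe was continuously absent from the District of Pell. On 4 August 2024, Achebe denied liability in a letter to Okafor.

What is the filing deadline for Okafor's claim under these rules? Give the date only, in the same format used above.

Because discovery on 4 July 2018 post-dates the 7 January 2015 act, accrual under the later-of rule falls on 4 July 2018.
5 years from 4 July 2018 is 4 July 2023.
The period was tolled for 314 days by the pending criminal prosecution (31 January 2019 to 11 December 2019), pushing the deadline to 13 May 2024.
Because the defendant's absence from the jurisdiction ran from 14 January 2023 to 18 March 2024, the deadline is extended by 429 days to 16 July 2025.
The other events in the timeline have no effect on the limitation period under the stated rules.

16 July 2025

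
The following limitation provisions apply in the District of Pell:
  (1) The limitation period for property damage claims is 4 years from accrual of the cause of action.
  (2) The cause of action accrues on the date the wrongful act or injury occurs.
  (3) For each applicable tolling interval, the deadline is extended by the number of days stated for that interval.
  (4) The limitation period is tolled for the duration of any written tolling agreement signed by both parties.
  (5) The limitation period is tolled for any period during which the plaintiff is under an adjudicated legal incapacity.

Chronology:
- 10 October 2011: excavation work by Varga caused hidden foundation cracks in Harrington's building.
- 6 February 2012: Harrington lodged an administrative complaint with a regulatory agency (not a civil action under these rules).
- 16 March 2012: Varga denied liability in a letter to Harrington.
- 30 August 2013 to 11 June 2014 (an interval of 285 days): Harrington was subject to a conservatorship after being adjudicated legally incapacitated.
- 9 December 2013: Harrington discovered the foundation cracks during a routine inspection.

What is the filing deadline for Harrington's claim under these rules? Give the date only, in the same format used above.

The claim accrued on 10 October 2011, when the wrongful act occurred; under the stated occurrence rule the 9 December 2013 discovery does not delay accrual.
Adding the 4 years base period to 10 October 2011 gives a deadline of 10 October 2015, before any tolling.
The period was tolled for 285 days by the plaintiff's legal incapacity (30 August 2013 to 11 June 2014), pushing the deadline to 21 July 2016.
Nothing else in the chronology tolls or restarts the period.

21 July 2016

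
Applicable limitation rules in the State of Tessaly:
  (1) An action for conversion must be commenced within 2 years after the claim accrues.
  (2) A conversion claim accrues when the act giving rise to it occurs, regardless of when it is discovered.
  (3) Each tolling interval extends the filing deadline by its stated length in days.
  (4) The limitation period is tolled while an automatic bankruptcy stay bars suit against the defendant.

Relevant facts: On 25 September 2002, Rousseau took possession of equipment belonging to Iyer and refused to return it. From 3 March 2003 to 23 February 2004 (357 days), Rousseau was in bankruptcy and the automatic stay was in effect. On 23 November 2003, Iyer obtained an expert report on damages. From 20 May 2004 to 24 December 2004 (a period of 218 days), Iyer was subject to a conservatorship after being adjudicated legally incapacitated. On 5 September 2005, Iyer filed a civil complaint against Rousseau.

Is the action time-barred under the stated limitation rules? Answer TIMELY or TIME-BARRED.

The claim accrued on 25 September 2002, when the wrongful act occurred.
The untolled deadline — 2 years after 25 September 2002 — is 25 September 2004.
Because the automatic bankruptcy stay ran from 3 March 2003 to 23 February 2004, the deadline is extended by 357 days to 17 September 2005.
Although the plaintiff's incapacity ran from 20 May 2004 to 24 December 2004, the stated rules do not make that a tolling event, so it is disregarded.
None of the other events listed affects the running of the period under the stated rules.
Iyer filed on 5 September 2005, before the 17 September 2005 deadline, so the action is timely.

TIMELY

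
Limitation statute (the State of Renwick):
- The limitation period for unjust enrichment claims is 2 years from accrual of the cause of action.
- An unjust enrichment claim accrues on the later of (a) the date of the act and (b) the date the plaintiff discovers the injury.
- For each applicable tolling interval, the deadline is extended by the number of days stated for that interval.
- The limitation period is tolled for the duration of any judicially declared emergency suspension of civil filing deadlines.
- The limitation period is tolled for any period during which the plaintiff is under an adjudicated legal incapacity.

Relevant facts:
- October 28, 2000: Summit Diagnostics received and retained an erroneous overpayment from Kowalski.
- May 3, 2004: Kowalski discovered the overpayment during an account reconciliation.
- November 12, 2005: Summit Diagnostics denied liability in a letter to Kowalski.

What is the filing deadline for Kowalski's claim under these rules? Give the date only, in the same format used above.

May 3, 2006

The claim accrued on May 3, 2004 — the later of the October 28, 2000 act and the May 3, 2004 discovery.
The untolled deadline — 2 years after May 3, 2004 — is May 3, 2006.
Nothing else in the chronology tolls or restarts the period.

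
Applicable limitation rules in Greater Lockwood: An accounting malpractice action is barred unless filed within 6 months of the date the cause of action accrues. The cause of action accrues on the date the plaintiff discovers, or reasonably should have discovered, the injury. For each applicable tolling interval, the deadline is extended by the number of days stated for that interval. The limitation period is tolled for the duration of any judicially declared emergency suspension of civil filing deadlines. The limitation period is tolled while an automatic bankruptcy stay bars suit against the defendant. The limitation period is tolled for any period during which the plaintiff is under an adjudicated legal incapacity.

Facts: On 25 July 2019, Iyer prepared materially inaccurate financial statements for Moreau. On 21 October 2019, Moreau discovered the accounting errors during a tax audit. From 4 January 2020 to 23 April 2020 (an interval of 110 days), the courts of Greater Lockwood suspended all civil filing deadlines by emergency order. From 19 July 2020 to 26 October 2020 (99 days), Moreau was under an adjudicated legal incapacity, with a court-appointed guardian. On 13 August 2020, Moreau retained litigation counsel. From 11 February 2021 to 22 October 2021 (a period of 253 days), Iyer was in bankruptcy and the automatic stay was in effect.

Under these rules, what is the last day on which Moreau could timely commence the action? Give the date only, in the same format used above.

16 November 2020

The claim did not accrue until Moreau discovered the injury on 21 October 2019; the 25 July 2019 act date does not start the clock under the stated rule.
Adding the 6 months base period to 21 October 2019 gives a deadline of 21 April 2020, before any tolling.
Because the emergency suspension of filing deadlines ran from 4 January 2020 to 23 April 2020, the deadline is extended by 110 days to 9 August 2020.
Because the plaintiff's legal incapacity ran from 19 July 2020 to 26 October 2020, the deadline is extended by 99 days to 16 November 2020.
The automatic bankruptcy stay from 11 February 2021 to 22 October 2021 began after the period had already run on 16 November 2020, so it has no tolling effect.
The other events in the timeline have no effect on the limitation period under the stated rules.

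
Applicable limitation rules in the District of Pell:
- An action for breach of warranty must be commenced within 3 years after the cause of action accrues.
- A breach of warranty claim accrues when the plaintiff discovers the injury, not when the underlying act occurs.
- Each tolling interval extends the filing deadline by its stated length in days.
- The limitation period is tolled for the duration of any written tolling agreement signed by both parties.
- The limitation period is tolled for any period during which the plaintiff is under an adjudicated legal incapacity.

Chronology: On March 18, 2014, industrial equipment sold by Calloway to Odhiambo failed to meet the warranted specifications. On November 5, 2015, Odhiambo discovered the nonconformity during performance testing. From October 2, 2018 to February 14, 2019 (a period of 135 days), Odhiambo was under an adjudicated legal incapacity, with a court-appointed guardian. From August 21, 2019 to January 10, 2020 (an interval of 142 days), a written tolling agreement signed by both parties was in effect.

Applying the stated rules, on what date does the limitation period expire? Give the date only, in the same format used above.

Under the discovery rule, the claim accrued on November 5, 2015, when Odhiambo discovered the injury — not on the March 18, 2014 date of the underlying act.
Adding the 3 years base period to November 5, 2015 gives a deadline of November 5, 2018, before any tolling.
The plaintiff's legal incapacity from October 2, 2018 to February 14, 2019 tolled the period for 135 days, extending the deadline to March 20, 2019.
The written tolling agreement from August 21, 2019 to January 10, 2020 began after the period had already run on March 20, 2019, so it has no tolling effect.

March 20, 2019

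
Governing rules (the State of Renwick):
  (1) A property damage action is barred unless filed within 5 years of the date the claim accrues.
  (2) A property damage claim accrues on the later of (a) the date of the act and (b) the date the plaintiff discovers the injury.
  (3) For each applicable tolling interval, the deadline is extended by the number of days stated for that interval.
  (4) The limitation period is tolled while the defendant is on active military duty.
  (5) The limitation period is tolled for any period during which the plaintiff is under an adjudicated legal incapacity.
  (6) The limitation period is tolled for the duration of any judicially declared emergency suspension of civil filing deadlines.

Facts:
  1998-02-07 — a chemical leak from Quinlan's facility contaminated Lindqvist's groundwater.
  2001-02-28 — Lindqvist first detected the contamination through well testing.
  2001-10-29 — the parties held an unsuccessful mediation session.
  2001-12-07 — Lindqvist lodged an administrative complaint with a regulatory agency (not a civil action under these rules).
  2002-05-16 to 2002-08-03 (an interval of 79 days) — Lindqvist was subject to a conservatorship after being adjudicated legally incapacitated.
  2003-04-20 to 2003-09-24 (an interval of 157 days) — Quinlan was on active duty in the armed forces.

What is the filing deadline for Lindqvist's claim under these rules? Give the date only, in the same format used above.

2006-10-22

Taking the later of the act (1998-02-07) and discovery (2001-02-28), the claim accrued on 2001-02-28.
The untolled deadline — 5 years after 2001-02-28 — is 2006-02-28.
Because the plaintiff's legal incapacity ran from 2002-05-16 to 2002-08-03, the deadline is extended by 79 days to 2006-05-18.
Because the defendant's active military service ran from 2003-04-20 to 2003-09-24, the deadline is extended by 157 days to 2006-10-22.
Nothing else in the chronology tolls or restarts the period.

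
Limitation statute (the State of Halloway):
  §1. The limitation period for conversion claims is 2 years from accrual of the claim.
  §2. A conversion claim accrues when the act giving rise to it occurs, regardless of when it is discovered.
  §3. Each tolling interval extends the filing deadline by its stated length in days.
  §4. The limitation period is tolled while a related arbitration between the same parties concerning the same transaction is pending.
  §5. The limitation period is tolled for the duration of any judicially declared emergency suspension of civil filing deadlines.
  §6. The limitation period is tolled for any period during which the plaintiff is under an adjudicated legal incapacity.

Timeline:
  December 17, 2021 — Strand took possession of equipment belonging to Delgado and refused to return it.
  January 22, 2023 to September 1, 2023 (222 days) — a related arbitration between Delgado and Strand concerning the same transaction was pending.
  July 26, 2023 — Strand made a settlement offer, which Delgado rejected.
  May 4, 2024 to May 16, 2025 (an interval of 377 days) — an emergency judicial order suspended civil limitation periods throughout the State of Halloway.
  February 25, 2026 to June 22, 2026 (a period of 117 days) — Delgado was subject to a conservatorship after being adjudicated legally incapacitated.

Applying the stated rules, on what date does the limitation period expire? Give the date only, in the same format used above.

The limitation period began to run on December 17, 2021.
Adding the 2 years base period to December 17, 2021 gives a deadline of December 17, 2023, before any tolling.
The pending related arbitration from January 22, 2023 to September 1, 2023 tolled the period for 222 days, extending the deadline to July 26, 2024.
Because the emergency suspension of filing deadlines ran from May 4, 2024 to May 16, 2025, the deadline is extended by 377 days to August 7, 2025.
The plaintiff's legal incapacity from February 25, 2026 to June 22, 2026 began after the period had already run on August 7, 2025, so it has no tolling effect.
None of the other events listed affects the running of the period under the stated rules.

August 7, 2025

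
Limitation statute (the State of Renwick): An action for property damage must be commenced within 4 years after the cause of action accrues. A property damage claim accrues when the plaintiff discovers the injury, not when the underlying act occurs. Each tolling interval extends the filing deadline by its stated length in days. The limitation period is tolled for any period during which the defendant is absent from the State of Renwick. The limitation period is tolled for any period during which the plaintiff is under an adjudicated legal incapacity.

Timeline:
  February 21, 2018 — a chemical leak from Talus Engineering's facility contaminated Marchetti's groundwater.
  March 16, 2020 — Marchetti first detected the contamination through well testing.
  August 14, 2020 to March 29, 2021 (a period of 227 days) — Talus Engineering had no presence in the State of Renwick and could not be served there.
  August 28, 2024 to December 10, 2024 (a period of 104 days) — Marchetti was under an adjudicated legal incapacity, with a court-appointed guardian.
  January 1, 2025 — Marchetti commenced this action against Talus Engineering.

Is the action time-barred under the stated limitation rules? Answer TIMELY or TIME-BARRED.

TIMELY

Accrual is tied to discovery, so the period began on March 16, 2020 rather than on February 21, 2018 when the act occurred.
Adding the 4 years base period to March 16, 2020 gives a deadline of March 16, 2024, before any tolling.
Because the defendant's absence from the jurisdiction ran from August 14, 2020 to March 29, 2021, the deadline is extended by 227 days to October 29, 2024.
Because the plaintiff's legal incapacity ran from August 28, 2024 to December 10, 2024, the deadline is extended by 104 days to February 10, 2025.
Marchetti filed on January 1, 2025, before the February 10, 2025 deadline, so the action is timely.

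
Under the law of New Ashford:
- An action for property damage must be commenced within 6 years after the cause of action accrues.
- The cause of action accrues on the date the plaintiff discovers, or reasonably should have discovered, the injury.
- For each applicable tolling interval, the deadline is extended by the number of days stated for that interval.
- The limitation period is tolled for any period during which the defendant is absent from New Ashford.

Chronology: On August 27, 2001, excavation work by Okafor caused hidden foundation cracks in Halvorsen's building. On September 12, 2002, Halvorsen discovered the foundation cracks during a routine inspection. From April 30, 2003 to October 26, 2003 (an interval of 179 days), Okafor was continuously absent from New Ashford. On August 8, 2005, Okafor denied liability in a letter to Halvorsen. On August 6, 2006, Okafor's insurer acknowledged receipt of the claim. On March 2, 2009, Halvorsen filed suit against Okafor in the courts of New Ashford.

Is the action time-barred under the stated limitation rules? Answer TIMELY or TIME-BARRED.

The claim did not accrue until Halvorsen discovered the injury on September 12, 2002; the August 27, 2001 act date does not start the clock under the stated rule.
Adding the 6 years base period to September 12, 2002 gives a deadline of September 12, 2008, before any tolling.
Because the defendant's absence from the jurisdiction ran from April 30, 2003 to October 26, 2003, the deadline is extended by 179 days to March 10, 2009.
The other events in the timeline have no effect on the limitation period under the stated rules.
The March 2, 2009 filing precedes the March 10, 2009 deadline; the claim is timely.

TIMELY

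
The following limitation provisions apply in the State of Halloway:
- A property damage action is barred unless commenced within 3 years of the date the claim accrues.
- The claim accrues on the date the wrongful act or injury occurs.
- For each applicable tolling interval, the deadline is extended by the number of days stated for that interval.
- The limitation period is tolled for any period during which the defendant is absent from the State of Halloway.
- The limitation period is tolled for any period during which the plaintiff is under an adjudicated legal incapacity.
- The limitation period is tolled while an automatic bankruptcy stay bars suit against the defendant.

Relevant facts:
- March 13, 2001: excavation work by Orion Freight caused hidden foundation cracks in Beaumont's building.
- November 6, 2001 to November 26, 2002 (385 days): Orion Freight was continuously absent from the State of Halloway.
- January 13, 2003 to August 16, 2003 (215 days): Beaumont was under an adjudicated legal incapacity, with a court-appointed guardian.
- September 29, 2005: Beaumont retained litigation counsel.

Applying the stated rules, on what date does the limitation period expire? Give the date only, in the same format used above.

The claim accrued on March 13, 2001, the date of the act.
Adding the 3 years base period to March 13, 2001 gives a deadline of March 13, 2004, before any tolling.
Because the defendant's absence from the jurisdiction ran from November 6, 2001 to November 26, 2002, the deadline is extended by 385 days to April 2, 2005.
The plaintiff's legal incapacity from January 13, 2003 to August 16, 2003 tolled the period for 215 days, extending the deadline to November 3, 2005.
Nothing else in the chronology tolls or restarts the period.

November 3, 2005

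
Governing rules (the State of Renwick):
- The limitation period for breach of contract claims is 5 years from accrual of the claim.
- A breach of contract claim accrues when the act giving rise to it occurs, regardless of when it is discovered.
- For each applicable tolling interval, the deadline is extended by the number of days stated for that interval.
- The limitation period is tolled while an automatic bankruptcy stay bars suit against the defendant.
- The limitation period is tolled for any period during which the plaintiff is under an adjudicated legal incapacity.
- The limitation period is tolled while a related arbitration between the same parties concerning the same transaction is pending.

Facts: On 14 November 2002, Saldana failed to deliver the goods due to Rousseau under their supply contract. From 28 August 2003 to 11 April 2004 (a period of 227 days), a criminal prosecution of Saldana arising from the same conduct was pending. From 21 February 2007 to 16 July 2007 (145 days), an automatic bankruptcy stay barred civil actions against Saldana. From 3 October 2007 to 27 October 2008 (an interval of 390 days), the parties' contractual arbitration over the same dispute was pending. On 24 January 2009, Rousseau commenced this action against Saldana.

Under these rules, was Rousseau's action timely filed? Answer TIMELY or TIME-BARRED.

TIMELY

The claim accrued on 14 November 2002, when the wrongful act occurred.
The untolled deadline — 5 years after 14 November 2002 — is 14 November 2007.
Because the automatic bankruptcy stay ran from 21 February 2007 to 16 July 2007, the deadline is extended by 145 days to 7 April 2008.
The period was tolled for 390 days by the pending related arbitration (3 October 2007 to 27 October 2008), pushing the deadline to 2 May 2009.
Although a criminal prosecution ran from 28 August 2003 to 11 April 2004, the stated rules do not make that a tolling event, so it is disregarded.
Rousseau filed on 24 January 2009, before the 2 May 2009 deadline, so the action is timely.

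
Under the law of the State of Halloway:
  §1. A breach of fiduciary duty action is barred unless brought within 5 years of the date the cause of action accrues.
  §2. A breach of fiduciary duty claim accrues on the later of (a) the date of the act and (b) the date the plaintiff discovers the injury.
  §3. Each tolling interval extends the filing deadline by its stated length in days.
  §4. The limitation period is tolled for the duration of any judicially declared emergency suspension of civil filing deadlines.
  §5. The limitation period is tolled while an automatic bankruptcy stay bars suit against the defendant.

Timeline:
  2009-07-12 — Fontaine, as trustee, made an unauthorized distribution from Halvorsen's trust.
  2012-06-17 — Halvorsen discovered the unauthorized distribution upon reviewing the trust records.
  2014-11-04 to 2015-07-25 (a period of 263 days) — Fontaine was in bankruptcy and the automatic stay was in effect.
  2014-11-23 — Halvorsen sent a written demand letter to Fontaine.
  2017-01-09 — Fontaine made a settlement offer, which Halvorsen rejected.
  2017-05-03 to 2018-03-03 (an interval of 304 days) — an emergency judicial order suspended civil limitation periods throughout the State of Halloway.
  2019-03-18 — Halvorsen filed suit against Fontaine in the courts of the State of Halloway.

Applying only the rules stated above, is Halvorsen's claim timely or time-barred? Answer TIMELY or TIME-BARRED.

Taking the later of the act (2009-07-12) and discovery (2012-06-17), the claim accrued on 2012-06-17.
Adding the 5 years base period to 2012-06-17 gives a deadline of 2017-06-17, before any tolling.
The automatic bankruptcy stay from 2014-11-04 to 2015-07-25 tolled the period for 263 days, extending the deadline to 2018-03-07.
The emergency suspension of filing deadlines from 2017-05-03 to 2018-03-03 tolled the period for 304 days, extending the deadline to 2019-01-05.
None of the other events listed affects the running of the period under the stated rules.
Halvorsen filed on 2019-03-18, after the 2019-01-05 deadline, so the action is time-barred.

TIME-BARRED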